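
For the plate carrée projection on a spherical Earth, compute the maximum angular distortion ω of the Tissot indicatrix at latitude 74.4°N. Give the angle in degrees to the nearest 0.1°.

For the equirectangular projection with φ₀ = 0 (plate carrée), h = 1 along meridians and k = sec φ along parallels.
At 74.4°: h = 1.000, k = 3.719; principal scales a = 3.719, b = 1.000.
sin(ω/2) = (a − b)/(a + b) = 2.719/4.719 = 0.5761, so ω = 2 arcsin(0.5761) ≈ 70.4°.

70.4°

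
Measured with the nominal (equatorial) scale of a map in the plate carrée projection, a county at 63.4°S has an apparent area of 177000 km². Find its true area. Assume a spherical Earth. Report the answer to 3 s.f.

79300 km²

In the plate carrée (x = Rλ, y = Rφ), meridians are true-scale (h = 1) and parallels are stretched by k = sec φ.
Areal scale = h·k = 1 × sec φ; at 63.4°, h = 1.000, k = 2.233, so h·k = 2.233.
True area = apparent / (areal scale) = 177000 / 2.233 ≈ 79300 km².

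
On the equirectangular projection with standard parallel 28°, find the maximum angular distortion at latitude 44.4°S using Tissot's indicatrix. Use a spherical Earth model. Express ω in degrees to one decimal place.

12.1°

With standard parallel φ₀ = 28°, the equirectangular projection gives x = Rλ cos φ₀, y = Rφ, so h = 1 and k = cos 28° / cos φ.
At 44.4°: h = 1.000, k = 1.236; principal scales a = 1.236, b = 1.000.
sin(ω/2) = (a − b)/(a + b) = 0.2358/2.236 = 0.1055, so ω = 2 arcsin(0.1055) ≈ 12.1°.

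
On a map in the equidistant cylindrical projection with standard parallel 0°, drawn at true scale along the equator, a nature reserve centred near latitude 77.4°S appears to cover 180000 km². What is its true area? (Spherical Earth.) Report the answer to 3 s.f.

For the equirectangular projection with φ₀ = 0 (plate carrée), h = 1 along meridians and k = sec φ along parallels.
Areal scale = h·k = 1 × sec φ; at 77.4°, h = 1.000, k = 4.584, so h·k = 4.584.
True area = apparent / (areal scale) = 180000 / 4.584 ≈ 39300 km².

39300 km²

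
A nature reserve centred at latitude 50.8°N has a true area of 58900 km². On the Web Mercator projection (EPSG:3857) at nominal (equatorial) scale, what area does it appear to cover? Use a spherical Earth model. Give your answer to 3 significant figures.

147000 km²

For Mercator, h = k = sec φ (a conformal cylindrical projection has a single point scale, 1/cos φ).
Areal scale = k² = sec²φ = 1/cos²(50.8°) = 1/0.6320² = 2.503.
Apparent area = 58900 × 2.503 ≈ 147000 km².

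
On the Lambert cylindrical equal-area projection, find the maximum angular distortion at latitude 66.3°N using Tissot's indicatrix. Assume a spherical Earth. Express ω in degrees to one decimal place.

The Lambert cylindrical equal-area projection is the cylindrical equal-area projection with its standard parallel at the equator (φ₀ = 0). For cylindrical equal-area with standard parallel φ₀, h = cos φ / cos φ₀ and k = cos φ₀ / cos φ, so h·k = 1.
At 66.3°: h = 0.4019, k = 2.488; principal scales a = 2.488, b = 0.4019.
sin(ω/2) = (a − b)/(a + b) = 2.086/2.890 = 0.7218, so ω = 2 arcsin(0.7218) ≈ 92.4°.

92.4°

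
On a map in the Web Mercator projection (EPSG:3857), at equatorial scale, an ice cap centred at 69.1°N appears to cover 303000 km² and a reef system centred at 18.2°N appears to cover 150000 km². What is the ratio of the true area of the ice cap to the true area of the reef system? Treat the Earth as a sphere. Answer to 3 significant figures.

0.285

Mercator's areal exaggeration is sec²φ; hence true area = (apparent area) · cos²φ.
True area of ice cap: 303000 × cos²(69.1°) = 303000 × 0.1273 = 38560 km².
True area of reef system: 150000 × cos²(18.2°) = 150000 × 0.9024 = 135400 km².
Ratio = 38560 / 135400 ≈ 0.285.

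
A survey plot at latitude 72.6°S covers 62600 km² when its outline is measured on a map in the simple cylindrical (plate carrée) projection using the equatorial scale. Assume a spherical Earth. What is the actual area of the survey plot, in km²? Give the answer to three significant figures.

For the equirectangular projection with φ₀ = 0 (plate carrée), h = 1 along meridians and k = sec φ along parallels.
Areal scale = h·k = 1 × sec φ; at 72.6°, h = 1.000, k = 3.344, so h·k = 3.344.
True area = apparent / (areal scale) = 62600 / 3.344 ≈ 18700 km².

18700 km²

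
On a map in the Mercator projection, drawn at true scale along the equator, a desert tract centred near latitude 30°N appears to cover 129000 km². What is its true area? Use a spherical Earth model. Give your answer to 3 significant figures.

For Mercator, h = k = sec φ (a conformal cylindrical projection has a single point scale, 1/cos φ).
Areal scale = k² = sec²φ = 1/cos²(30°) = 1/0.8660² = 1.333.
True area = apparent / (areal scale) = 129000 / 1.333 ≈ 96800 km².

96800 km²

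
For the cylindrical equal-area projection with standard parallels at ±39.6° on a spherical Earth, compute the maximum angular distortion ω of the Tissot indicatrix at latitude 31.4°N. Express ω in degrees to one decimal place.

Cylindrical equal-area (φ₀ = 39.6°): h = cos φ / cos 39.6° along meridians, k = cos 39.6° / cos φ along parallels; h·k = 1.
At 31.4°: h = 1.108, k = 0.9027; principal scales a = 1.108, b = 0.9027.
sin(ω/2) = (a − b)/(a + b) = 0.2051/2.010 = 0.1020, so ω = 2 arcsin(0.1020) ≈ 11.7°.

11.7°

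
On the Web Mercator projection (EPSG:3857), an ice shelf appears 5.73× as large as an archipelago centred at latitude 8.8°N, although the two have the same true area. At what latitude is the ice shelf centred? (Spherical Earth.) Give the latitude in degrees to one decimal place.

Mercator areal scale is sec²φ, so apparent-area ratio = sec²φ₁ / sec²φ₂ = cos²φ₂ / cos²φ₁.
cos²φ₂ / cos²φ₁ = 5.73  ⇒  cos φ₁ = cos 8.8° / √5.73 = 0.9882/2.394 = 0.4128.
φ₁ = arccos(0.4128) ≈ 65.6°.

65.6°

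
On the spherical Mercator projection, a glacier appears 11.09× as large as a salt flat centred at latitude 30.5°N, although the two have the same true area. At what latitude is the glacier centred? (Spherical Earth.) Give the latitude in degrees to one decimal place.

75.0°

Mercator areal scale is sec²φ, so apparent-area ratio = sec²φ₁ / sec²φ₂ = cos²φ₂ / cos²φ₁.
cos²φ₂ / cos²φ₁ = 11.09  ⇒  cos φ₁ = cos 30.5° / √11.09 = 0.8616/3.330 = 0.2587.
φ₁ = arccos(0.2587) ≈ 75.0°.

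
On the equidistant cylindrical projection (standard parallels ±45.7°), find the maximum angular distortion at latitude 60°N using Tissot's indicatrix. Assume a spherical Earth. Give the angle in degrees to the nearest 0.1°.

The equidistant cylindrical projection with φ₀ = 45.7° has h = 1 (meridians true) and k = cos φ₀ / cos φ along parallels.
At 60°: h = 1.000, k = 1.397; principal scales a = 1.397, b = 1.000.
sin(ω/2) = (a − b)/(a + b) = 0.3968/2.397 = 0.1656, so ω = 2 arcsin(0.1656) ≈ 19.1°.

19.1°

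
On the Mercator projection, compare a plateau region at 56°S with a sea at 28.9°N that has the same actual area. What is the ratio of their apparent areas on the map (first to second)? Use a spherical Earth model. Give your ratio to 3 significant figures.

On Mercator, area is exaggerated by sec²φ = 1/cos²φ.
At 56°: sec²(56°) = 1/0.5592² = 3.198.
At 28.9°: sec²(28.9°) = 1/0.8755² = 1.305.
Ratio = 3.198/1.305 = cos²(28.9°)/cos²(56°) ≈ 2.45.

2.45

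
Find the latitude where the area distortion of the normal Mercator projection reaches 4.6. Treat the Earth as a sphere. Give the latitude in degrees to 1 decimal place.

62.2°

Mercator areal scale is sec²φ.
sec²φ = 4.6  ⇒  cos²φ = 0.2174  ⇒  cos φ = 0.4663.
φ = arccos(0.4663) ≈ 62.2°.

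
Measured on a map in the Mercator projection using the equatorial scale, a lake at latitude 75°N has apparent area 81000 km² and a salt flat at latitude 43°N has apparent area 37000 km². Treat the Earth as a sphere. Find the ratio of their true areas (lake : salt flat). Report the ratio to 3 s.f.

0.274

Since Mercator area scale is 1/cos²φ, the true area equals the apparent area multiplied by cos²φ.
True area of lake: 81000 × cos²(75°) = 81000 × 0.06699 = 5426 km².
True area of salt flat: 37000 × cos²(43°) = 37000 × 0.5349 = 19790 km².
Ratio = 5426 / 19790 ≈ 0.274.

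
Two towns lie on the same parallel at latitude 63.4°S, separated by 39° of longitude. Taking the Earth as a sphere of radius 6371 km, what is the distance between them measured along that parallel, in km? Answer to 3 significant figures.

Arc length along a parallel = R cos φ · Δλ (with Δλ in radians).
= 6371 × cos 63.4° × (39° × π/180) = 6371 × 0.4478 × 0.6807 ≈ 1940 km.

1940 km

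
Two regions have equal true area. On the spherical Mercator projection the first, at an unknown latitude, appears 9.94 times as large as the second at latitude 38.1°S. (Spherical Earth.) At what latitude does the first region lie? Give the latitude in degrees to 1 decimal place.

75.5°

For equal true areas on Mercator, apparent areas scale as sec²φ, so the ratio is cos²φ₂ / cos²φ₁.
cos²φ₂ / cos²φ₁ = 9.94  ⇒  cos φ₁ = cos 38.1° / √9.94 = 0.7869/3.153 = 0.2496.
φ₁ = arccos(0.2496) ≈ 75.5°.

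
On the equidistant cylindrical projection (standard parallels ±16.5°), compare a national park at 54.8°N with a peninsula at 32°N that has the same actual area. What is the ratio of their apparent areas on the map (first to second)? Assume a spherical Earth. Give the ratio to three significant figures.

With standard parallel φ₀ = 16.5°, the equirectangular projection gives x = Rλ cos φ₀, y = Rφ, so h = 1 and k = cos 16.5° / cos φ.
Areal scale at 54.8°: h·k = 1.000 × 1.663 = 1.663.
Areal scale at 32°: h·k = 1.000 × 1.131 = 1.131.
Ratio = 1.663/1.131 ≈ 1.47.

1.47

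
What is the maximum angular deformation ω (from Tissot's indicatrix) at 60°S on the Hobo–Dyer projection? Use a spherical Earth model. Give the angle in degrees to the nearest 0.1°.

51.1°

Hobo–Dyer is a cylindrical equal-area projection with standard parallels at ±37.5°. For cylindrical equal-area with standard parallel φ₀, h = cos φ / cos φ₀ and k = cos φ₀ / cos φ, so h·k = 1.
At 60°: h = 0.6302, k = 1.587; principal scales a = 1.587, b = 0.6302.
sin(ω/2) = (a − b)/(a + b) = 0.9565/2.217 = 0.4314, so ω = 2 arcsin(0.4314) ≈ 51.1°.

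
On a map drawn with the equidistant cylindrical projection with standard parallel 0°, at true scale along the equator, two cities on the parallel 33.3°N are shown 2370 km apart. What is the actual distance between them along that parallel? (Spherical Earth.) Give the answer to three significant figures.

1980 km

In the plate carrée (x = Rλ, y = Rφ), meridians are true-scale (h = 1) and parallels are stretched by k = sec φ.
Along the parallel at 33.3°, map distances are exaggerated by k = sec 33.3° = 1.196.
True distance = 2370 / 1.196 = 2370 × cos 33.3° ≈ 1980 km.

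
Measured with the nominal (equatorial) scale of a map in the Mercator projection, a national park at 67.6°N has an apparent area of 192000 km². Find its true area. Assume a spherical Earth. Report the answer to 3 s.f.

Mercator is conformal, so the point scale is isotropic: h = k = sec φ = 1/cos φ.
Areal scale = k² = sec²φ = 1/cos²(67.6°) = 1/0.3811² = 6.886.
True area = apparent / (areal scale) = 192000 / 6.886 ≈ 27900 km².

27900 km²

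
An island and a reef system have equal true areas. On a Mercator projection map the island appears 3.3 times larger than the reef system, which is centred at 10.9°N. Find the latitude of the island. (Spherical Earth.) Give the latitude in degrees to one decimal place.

For equal true areas on Mercator, apparent areas scale as sec²φ, so the ratio is cos²φ₂ / cos²φ₁.
cos²φ₂ / cos²φ₁ = 3.3  ⇒  cos φ₁ = cos 10.9° / √3.3 = 0.9820/1.817 = 0.5406.
φ₁ = arccos(0.5406) ≈ 57.3°.

57.3°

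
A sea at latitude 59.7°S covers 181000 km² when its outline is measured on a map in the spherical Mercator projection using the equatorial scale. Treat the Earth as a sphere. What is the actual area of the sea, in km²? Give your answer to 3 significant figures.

For Mercator, h = k = sec φ (a conformal cylindrical projection has a single point scale, 1/cos φ).
Areal scale = k² = sec²φ = 1/cos²(59.7°) = 1/0.5045² = 3.929.
True area = apparent / (areal scale) = 181000 / 3.929 ≈ 46100 km².

46100 km²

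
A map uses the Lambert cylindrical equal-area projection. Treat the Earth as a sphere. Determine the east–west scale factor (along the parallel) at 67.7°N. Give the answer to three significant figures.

The Lambert cylindrical equal-area projection is the cylindrical equal-area projection with its standard parallel at the equator (φ₀ = 0). A cylindrical equal-area projection with standard parallel φ₀ has meridian scale h = cos φ / cos φ₀ and parallel scale k = cos φ₀ / cos φ (so areas are preserved, h·k = 1).
k = cos 0° / cos 67.7° = 1.000/0.3795 = 2.635.

2.64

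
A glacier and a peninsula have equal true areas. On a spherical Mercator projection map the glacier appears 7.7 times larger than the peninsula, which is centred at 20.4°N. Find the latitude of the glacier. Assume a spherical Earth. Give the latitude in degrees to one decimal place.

For equal true areas on Mercator, apparent areas scale as sec²φ, so the ratio is cos²φ₂ / cos²φ₁.
cos²φ₂ / cos²φ₁ = 7.7  ⇒  cos φ₁ = cos 20.4° / √7.7 = 0.9373/2.775 = 0.3378.
φ₁ = arccos(0.3378) ≈ 70.3°.

70.3°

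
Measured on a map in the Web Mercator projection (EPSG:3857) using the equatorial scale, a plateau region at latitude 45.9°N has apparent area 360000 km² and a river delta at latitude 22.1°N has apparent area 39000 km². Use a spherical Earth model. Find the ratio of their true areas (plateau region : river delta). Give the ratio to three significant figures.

5.21

On Mercator the areal scale is sec²φ, so true area = apparent × cos²φ.
True area of plateau region: 360000 × cos²(45.9°) = 360000 × 0.4843 = 174300 km².
True area of river delta: 39000 × cos²(22.1°) = 39000 × 0.8585 = 33480 km².
Ratio = 174300 / 33480 ≈ 5.21.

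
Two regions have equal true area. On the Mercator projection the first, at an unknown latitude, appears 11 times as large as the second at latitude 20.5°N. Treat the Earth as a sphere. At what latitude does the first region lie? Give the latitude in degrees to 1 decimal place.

Mercator areal scale is sec²φ, so apparent-area ratio = sec²φ₁ / sec²φ₂ = cos²φ₂ / cos²φ₁.
cos²φ₂ / cos²φ₁ = 11  ⇒  cos φ₁ = cos 20.5° / √11 = 0.9367/3.317 = 0.2824.
φ₁ = arccos(0.2824) ≈ 73.6°.

73.6°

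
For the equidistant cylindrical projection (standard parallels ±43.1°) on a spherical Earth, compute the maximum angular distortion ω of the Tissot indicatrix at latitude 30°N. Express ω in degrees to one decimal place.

In the equirectangular projection with standard parallel φ₀ = 43.1° (x = Rλ cos φ₀, y = Rφ), meridians are true-scale (h = 1) and the parallel scale is k = cos φ₀ / cos φ.
At 30°: h = 1.000, k = 0.8431; principal scales a = 1.000, b = 0.8431.
sin(ω/2) = (a − b)/(a + b) = 0.1569/1.843 = 0.08512, so ω = 2 arcsin(0.08512) ≈ 9.8°.

9.8°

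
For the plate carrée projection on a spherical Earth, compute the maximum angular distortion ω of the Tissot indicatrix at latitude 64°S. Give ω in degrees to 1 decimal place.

For the equirectangular projection with φ₀ = 0 (plate carrée), h = 1 along meridians and k = sec φ along parallels.
At 64°: h = 1.000, k = 2.281; principal scales a = 2.281, b = 1.000.
sin(ω/2) = (a − b)/(a + b) = 1.281/3.281 = 0.3905, so ω = 2 arcsin(0.3905) ≈ 46.0°.

46.0°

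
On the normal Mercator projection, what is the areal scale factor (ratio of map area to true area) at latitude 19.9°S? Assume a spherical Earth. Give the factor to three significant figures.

1.13

For Mercator, h = k = sec φ (a conformal cylindrical projection has a single point scale, 1/cos φ).
Areal scale = k² = sec²φ = 1/cos²(19.9°) = 1/0.9403² = 1.131.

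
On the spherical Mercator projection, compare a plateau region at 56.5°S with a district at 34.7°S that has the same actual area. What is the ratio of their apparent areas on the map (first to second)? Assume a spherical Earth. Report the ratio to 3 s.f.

On Mercator, area is exaggerated by sec²φ = 1/cos²φ.
At 56.5°: sec²(56.5°) = 1/0.5519² = 3.283.
At 34.7°: sec²(34.7°) = 1/0.8221² = 1.479.
Ratio = 3.283/1.479 = cos²(34.7°)/cos²(56.5°) ≈ 2.22.

2.22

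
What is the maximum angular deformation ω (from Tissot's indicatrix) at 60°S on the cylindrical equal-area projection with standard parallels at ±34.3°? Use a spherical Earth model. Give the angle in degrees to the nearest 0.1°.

55.3°

A cylindrical equal-area projection with standard parallel φ₀ has meridian scale h = cos φ / cos φ₀ and parallel scale k = cos φ₀ / cos φ (so areas are preserved, h·k = 1).
At 60°: h = 0.6053, k = 1.652; principal scales a = 1.652, b = 0.6053.
sin(ω/2) = (a − b)/(a + b) = 1.047/2.257 = 0.4638, so ω = 2 arcsin(0.4638) ≈ 55.3°.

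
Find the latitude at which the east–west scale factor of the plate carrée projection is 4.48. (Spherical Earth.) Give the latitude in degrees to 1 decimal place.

77.1°

Plate carrée: h = 1, k = sec φ along parallels.
sec φ = 4.48  ⇒  cos φ = 0.2232  ⇒  φ ≈ 77.1°.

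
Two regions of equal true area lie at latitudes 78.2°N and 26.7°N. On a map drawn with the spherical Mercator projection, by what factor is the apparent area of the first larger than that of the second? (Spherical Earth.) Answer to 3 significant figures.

On Mercator, area is exaggerated by sec²φ = 1/cos²φ.
At 78.2°: sec²(78.2°) = 1/0.2045² = 23.91.
At 26.7°: sec²(26.7°) = 1/0.8934² = 1.253.
Ratio = 23.91/1.253 = cos²(26.7°)/cos²(78.2°) ≈ 19.1.

19.1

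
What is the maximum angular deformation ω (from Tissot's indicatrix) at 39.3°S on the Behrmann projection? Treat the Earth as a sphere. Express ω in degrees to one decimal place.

Behrmann is a cylindrical equal-area projection with standard parallels at ±30°. Cylindrical equal-area (φ₀ = 30°): h = cos φ / cos 30° along meridians, k = cos 30° / cos φ along parallels; h·k = 1.
At 39.3°: h = 0.8936, k = 1.119; principal scales a = 1.119, b = 0.8936.
sin(ω/2) = (a − b)/(a + b) = 0.2256/2.013 = 0.1121, so ω = 2 arcsin(0.1121) ≈ 12.9°.

12.9°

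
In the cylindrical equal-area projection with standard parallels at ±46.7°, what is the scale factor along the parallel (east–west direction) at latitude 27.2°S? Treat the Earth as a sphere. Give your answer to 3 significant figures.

0.771

A cylindrical equal-area projection with standard parallel φ₀ has meridian scale h = cos φ / cos φ₀ and parallel scale k = cos φ₀ / cos φ (so areas are preserved, h·k = 1).
k = cos 46.7° / cos 27.2° = 0.6858/0.8894 = 0.7711.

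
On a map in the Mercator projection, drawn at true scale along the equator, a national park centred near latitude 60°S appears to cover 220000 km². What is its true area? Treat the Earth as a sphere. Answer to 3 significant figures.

55000 km²

Mercator is conformal, so the point scale is isotropic: h = k = sec φ = 1/cos φ.
Areal scale = k² = sec²φ = 1/cos²(60°) = 1/0.5000² = 4.000.
True area = apparent / (areal scale) = 220000 / 4.000 ≈ 55000 km².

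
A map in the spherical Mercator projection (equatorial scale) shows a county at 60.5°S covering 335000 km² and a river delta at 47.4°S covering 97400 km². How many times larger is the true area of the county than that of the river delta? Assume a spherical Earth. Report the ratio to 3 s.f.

1.82

Since Mercator area scale is 1/cos²φ, the true area equals the apparent area multiplied by cos²φ.
True area of county: 335000 × cos²(60.5°) = 335000 × 0.2425 = 81230 km².
True area of river delta: 97400 × cos²(47.4°) = 97400 × 0.4582 = 44620 km².
Ratio = 81230 / 44620 ≈ 1.82.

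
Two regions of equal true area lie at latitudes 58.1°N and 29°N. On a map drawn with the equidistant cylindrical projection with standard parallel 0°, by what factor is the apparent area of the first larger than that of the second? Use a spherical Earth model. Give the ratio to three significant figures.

Plate carrée maps x = Rλ, y = Rφ. The meridian scale is h = 1 and the parallel scale is k = 1/cos φ = sec φ.
Areal scale at 58.1°: h·k = 1.000 × 1.892 = 1.892.
Areal scale at 29°: h·k = 1.000 × 1.143 = 1.143.
Ratio = 1.892/1.143 ≈ 1.66.

1.66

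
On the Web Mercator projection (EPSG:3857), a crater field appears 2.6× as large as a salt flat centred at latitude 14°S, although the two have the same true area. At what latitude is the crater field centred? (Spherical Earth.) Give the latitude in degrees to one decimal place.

For equal true areas on Mercator, apparent areas scale as sec²φ, so the ratio is cos²φ₂ / cos²φ₁.
cos²φ₂ / cos²φ₁ = 2.6  ⇒  cos φ₁ = cos 14° / √2.6 = 0.9703/1.612 = 0.6018.
φ₁ = arccos(0.6018) ≈ 53.0°.

53.0°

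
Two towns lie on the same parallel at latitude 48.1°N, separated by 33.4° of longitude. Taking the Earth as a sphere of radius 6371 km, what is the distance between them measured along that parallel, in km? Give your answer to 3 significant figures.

Arc length along a parallel = R cos φ · Δλ (with Δλ in radians).
= 6371 × cos 48.1° × (33.4° × π/180) = 6371 × 0.6678 × 0.5829 ≈ 2480 km.

2480 km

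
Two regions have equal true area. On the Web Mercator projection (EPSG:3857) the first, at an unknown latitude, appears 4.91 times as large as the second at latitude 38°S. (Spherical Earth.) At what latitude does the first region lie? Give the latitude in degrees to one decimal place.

69.2°

Mercator areal scale is sec²φ, so apparent-area ratio = sec²φ₁ / sec²φ₂ = cos²φ₂ / cos²φ₁.
cos²φ₂ / cos²φ₁ = 4.91  ⇒  cos φ₁ = cos 38° / √4.91 = 0.7880/2.216 = 0.3556.
φ₁ = arccos(0.3556) ≈ 69.2°.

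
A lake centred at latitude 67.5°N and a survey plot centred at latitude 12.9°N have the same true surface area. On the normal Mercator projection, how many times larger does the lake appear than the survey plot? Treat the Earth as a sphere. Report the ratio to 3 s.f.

Mercator areal scale is sec²φ.
At 67.5°: sec²(67.5°) = 1/0.3827² = 6.828.
At 12.9°: sec²(12.9°) = 1/0.9748² = 1.052.
Ratio = 6.828/1.052 = cos²(12.9°)/cos²(67.5°) ≈ 6.49.

6.49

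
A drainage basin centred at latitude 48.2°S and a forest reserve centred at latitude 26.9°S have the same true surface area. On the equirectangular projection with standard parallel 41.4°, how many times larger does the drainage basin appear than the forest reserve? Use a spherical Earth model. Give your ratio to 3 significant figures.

1.34

With standard parallel φ₀ = 41.4°, the equirectangular projection gives x = Rλ cos φ₀, y = Rφ, so h = 1 and k = cos 41.4° / cos φ.
Areal scale at 48.2°: h·k = 1.000 × 1.125 = 1.125.
Areal scale at 26.9°: h·k = 1.000 × 0.8411 = 0.8411.
Ratio = 1.125/0.8411 ≈ 1.34.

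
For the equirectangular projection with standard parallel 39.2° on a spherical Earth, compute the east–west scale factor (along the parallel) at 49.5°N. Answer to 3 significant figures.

1.19

The equidistant cylindrical projection with φ₀ = 39.2° has h = 1 (meridians true) and k = cos φ₀ / cos φ along parallels.
k = cos 39.2° / cos 49.5° = 0.7749/0.6494 = 1.193.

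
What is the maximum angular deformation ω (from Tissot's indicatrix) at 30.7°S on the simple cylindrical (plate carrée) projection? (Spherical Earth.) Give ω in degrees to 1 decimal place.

Plate carrée maps x = Rλ, y = Rφ. The meridian scale is h = 1 and the parallel scale is k = 1/cos φ = sec φ.
At 30.7°: h = 1.000, k = 1.163; principal scales a = 1.163, b = 1.000.
sin(ω/2) = (a − b)/(a + b) = 0.1630/2.163 = 0.07535, so ω = 2 arcsin(0.07535) ≈ 8.6°.

8.6°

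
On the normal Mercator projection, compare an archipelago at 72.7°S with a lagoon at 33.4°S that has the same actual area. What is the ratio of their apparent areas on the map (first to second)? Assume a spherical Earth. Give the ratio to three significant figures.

Mercator is conformal with k = sec φ, so areal scale = k² = sec²φ.
At 72.7°: sec²(72.7°) = 1/0.2974² = 11.31.
At 33.4°: sec²(33.4°) = 1/0.8348² = 1.435.
Ratio = 11.31/1.435 = cos²(33.4°)/cos²(72.7°) ≈ 7.88.

7.88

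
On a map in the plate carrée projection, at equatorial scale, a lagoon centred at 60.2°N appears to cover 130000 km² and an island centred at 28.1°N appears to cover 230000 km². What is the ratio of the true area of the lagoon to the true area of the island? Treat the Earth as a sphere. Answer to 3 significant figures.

Plate carrée has h = 1 and k = sec φ, giving areal scale sec φ; true area = (apparent area) · cos φ.
True area of lagoon: 130000 × cos(60.2°) = 130000 × 0.4970 = 64610 km².
True area of island: 230000 × cos(28.1°) = 230000 × 0.8821 = 202900 km².
Ratio = 64610 / 202900 ≈ 0.318.

0.318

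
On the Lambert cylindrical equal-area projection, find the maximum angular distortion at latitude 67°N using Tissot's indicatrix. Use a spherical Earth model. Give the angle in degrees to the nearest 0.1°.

The Lambert cylindrical equal-area projection is the cylindrical equal-area projection with its standard parallel at the equator (φ₀ = 0). Cylindrical equal-area (φ₀ = 0°): h = cos φ / cos 0° along meridians, k = cos 0° / cos φ along parallels; h·k = 1.
At 67°: h = 0.3907, k = 2.559; principal scales a = 2.559, b = 0.3907.
sin(ω/2) = (a − b)/(a + b) = 2.169/2.950 = 0.7351, so ω = 2 arcsin(0.7351) ≈ 94.6°.

94.6°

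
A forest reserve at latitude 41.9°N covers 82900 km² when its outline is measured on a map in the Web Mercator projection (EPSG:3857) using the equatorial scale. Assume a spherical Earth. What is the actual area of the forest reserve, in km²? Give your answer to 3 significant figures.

45900 km²

For Mercator, h = k = sec φ (a conformal cylindrical projection has a single point scale, 1/cos φ).
Areal scale = k² = sec²φ = 1/cos²(41.9°) = 1/0.7443² = 1.805.
True area = apparent / (areal scale) = 82900 / 1.805 ≈ 45900 km².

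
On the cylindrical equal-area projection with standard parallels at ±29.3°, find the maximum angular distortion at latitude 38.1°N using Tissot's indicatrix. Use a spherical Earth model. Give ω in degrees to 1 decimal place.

11.8°

Cylindrical equal-area (φ₀ = 29.3°): h = cos φ / cos 29.3° along meridians, k = cos 29.3° / cos φ along parallels; h·k = 1.
At 38.1°: h = 0.9024, k = 1.108; principal scales a = 1.108, b = 0.9024.
sin(ω/2) = (a − b)/(a + b) = 0.2058/2.011 = 0.1024, so ω = 2 arcsin(0.1024) ≈ 11.8°.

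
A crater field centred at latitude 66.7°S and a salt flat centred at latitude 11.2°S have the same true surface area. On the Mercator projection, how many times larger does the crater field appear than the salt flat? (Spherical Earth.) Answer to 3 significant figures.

6.15

Mercator areal scale is sec²φ.
At 66.7°: sec²(66.7°) = 1/0.3955² = 6.392.
At 11.2°: sec²(11.2°) = 1/0.9810² = 1.039.
Ratio = 6.392/1.039 = cos²(11.2°)/cos²(66.7°) ≈ 6.15.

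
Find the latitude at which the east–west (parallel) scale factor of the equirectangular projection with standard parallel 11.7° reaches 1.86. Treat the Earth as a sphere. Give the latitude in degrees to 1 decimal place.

58.2°

The equidistant cylindrical projection with φ₀ = 11.7° has h = 1 (meridians true) and k = cos φ₀ / cos φ along parallels.
k = cos φ₀ / cos φ = 1.86  ⇒  cos φ = cos 11.7° / 1.86 = 0.5265.
φ = arccos(0.5265) ≈ 58.2°.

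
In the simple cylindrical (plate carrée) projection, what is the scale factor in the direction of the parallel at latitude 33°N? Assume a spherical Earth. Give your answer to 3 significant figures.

In the plate carrée (x = Rλ, y = Rφ), meridians are true-scale (h = 1) and parallels are stretched by k = sec φ.
k = 1/cos 33° = 1/0.8387 = 1.192.

1.19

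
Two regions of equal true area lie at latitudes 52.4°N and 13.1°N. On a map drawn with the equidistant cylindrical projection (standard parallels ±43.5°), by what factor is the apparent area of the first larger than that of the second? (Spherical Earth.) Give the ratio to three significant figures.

The equidistant cylindrical projection with φ₀ = 43.5° has h = 1 (meridians true) and k = cos φ₀ / cos φ along parallels.
Areal scale at 52.4°: h·k = 1.000 × 1.189 = 1.189.
Areal scale at 13.1°: h·k = 1.000 × 0.7448 = 0.7448.
Ratio = 1.189/0.7448 ≈ 1.60.

1.60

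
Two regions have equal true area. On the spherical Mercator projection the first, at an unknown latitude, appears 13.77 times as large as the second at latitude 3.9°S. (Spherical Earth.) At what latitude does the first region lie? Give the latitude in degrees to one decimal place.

On Mercator, (apparent₁)/(apparent₂) = sec²φ₁ / sec²φ₂ when true areas are equal.
cos²φ₂ / cos²φ₁ = 13.77  ⇒  cos φ₁ = cos 3.9° / √13.77 = 0.9977/3.711 = 0.2689.
φ₁ = arccos(0.2689) ≈ 74.4°.

74.4°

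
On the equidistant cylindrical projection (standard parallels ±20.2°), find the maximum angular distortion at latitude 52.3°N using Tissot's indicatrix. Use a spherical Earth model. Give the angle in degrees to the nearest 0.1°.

In the equirectangular projection with standard parallel φ₀ = 20.2° (x = Rλ cos φ₀, y = Rφ), meridians are true-scale (h = 1) and the parallel scale is k = cos φ₀ / cos φ.
At 52.3°: h = 1.000, k = 1.535; principal scales a = 1.535, b = 1.000.
sin(ω/2) = (a − b)/(a + b) = 0.5347/2.535 = 0.2109, so ω = 2 arcsin(0.2109) ≈ 24.4°.

24.4°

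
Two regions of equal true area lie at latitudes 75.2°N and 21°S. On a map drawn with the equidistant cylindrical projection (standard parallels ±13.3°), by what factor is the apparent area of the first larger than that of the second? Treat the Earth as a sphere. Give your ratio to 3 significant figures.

With standard parallel φ₀ = 13.3°, the equirectangular projection gives x = Rλ cos φ₀, y = Rφ, so h = 1 and k = cos 13.3° / cos φ.
Areal scale at 75.2°: h·k = 1.000 × 3.810 = 3.810.
Areal scale at 21°: h·k = 1.000 × 1.042 = 1.042.
Ratio = 3.810/1.042 ≈ 3.65.

3.65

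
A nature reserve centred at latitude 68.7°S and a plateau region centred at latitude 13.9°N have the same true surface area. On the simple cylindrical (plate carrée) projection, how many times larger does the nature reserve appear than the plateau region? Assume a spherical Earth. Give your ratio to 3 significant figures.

2.67

For the equirectangular projection with φ₀ = 0 (plate carrée), h = 1 along meridians and k = sec φ along parallels.
Areal scale at 68.7°: h·k = 1.000 × 2.753 = 2.753.
Areal scale at 13.9°: h·k = 1.000 × 1.030 = 1.030.
Ratio = 2.753/1.030 ≈ 2.67.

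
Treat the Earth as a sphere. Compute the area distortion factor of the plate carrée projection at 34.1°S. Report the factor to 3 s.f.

Plate carrée maps x = Rλ, y = Rφ. The meridian scale is h = 1 and the parallel scale is k = 1/cos φ = sec φ.
Areal scale = h·k = 1 × sec φ; at 34.1°, h = 1.000, k = 1.208, so h·k = 1.208.

1.21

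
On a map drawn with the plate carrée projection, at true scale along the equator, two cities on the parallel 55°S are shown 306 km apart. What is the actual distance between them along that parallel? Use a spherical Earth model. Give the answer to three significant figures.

In the plate carrée (x = Rλ, y = Rφ), meridians are true-scale (h = 1) and parallels are stretched by k = sec φ.
Along the parallel at 55°, map distances are exaggerated by k = sec 55° = 1.743.
True distance = 306 / 1.743 = 306 × cos 55° ≈ 176 km.

176 km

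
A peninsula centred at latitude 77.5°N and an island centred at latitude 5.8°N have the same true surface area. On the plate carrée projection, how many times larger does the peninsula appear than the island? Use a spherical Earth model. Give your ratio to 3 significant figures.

4.60

Plate carrée maps x = Rλ, y = Rφ. The meridian scale is h = 1 and the parallel scale is k = 1/cos φ = sec φ.
Areal scale at 77.5°: h·k = 1.000 × 4.620 = 4.620.
Areal scale at 5.8°: h·k = 1.000 × 1.005 = 1.005.
Ratio = 4.620/1.005 ≈ 4.60.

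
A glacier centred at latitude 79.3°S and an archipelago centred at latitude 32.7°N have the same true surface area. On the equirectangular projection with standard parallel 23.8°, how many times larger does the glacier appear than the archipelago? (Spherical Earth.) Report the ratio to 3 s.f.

4.53

The equidistant cylindrical projection with φ₀ = 23.8° has h = 1 (meridians true) and k = cos φ₀ / cos φ along parallels.
Areal scale at 79.3°: h·k = 1.000 × 4.928 = 4.928.
Areal scale at 32.7°: h·k = 1.000 × 1.087 = 1.087.
Ratio = 4.928/1.087 ≈ 4.53.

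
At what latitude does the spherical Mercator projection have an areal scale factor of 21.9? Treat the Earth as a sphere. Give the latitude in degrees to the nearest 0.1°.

Mercator areal scale is sec²φ.
sec²φ = 21.9  ⇒  cos²φ = 0.04566  ⇒  cos φ = 0.2137.
φ = arccos(0.2137) ≈ 77.7°.

77.7°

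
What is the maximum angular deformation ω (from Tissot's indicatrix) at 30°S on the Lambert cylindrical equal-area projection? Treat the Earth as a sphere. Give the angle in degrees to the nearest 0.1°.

The Lambert cylindrical equal-area projection is the cylindrical equal-area projection with its standard parallel at the equator (φ₀ = 0). Cylindrical equal-area (φ₀ = 0°): h = cos φ / cos 0° along meridians, k = cos 0° / cos φ along parallels; h·k = 1.
At 30°: h = 0.8660, k = 1.155; principal scales a = 1.155, b = 0.8660.
sin(ω/2) = (a − b)/(a + b) = 0.2887/2.021 = 0.1429, so ω = 2 arcsin(0.1429) ≈ 16.4°.

16.4°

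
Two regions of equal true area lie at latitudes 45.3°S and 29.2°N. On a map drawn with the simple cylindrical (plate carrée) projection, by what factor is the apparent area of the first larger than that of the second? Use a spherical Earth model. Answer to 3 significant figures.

1.24

Plate carrée maps x = Rλ, y = Rφ. The meridian scale is h = 1 and the parallel scale is k = 1/cos φ = sec φ.
Areal scale at 45.3°: h·k = 1.000 × 1.422 = 1.422.
Areal scale at 29.2°: h·k = 1.000 × 1.146 = 1.146.
Ratio = 1.422/1.146 ≈ 1.24.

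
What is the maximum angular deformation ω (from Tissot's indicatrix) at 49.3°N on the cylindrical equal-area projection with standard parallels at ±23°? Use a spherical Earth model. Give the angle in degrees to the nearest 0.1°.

38.7°

A cylindrical equal-area projection with standard parallel φ₀ has meridian scale h = cos φ / cos φ₀ and parallel scale k = cos φ₀ / cos φ (so areas are preserved, h·k = 1).
At 49.3°: h = 0.7084, k = 1.412; principal scales a = 1.412, b = 0.7084.
sin(ω/2) = (a − b)/(a + b) = 0.7032/2.120 = 0.3317, so ω = 2 arcsin(0.3317) ≈ 38.7°.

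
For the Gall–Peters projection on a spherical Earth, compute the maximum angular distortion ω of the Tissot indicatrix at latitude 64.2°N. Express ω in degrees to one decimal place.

The Gall–Peters projection is cylindrical equal-area with φ₀ = 45°. A cylindrical equal-area projection with standard parallel φ₀ has meridian scale h = cos φ / cos φ₀ and parallel scale k = cos φ₀ / cos φ (so areas are preserved, h·k = 1).
At 64.2°: h = 0.6155, k = 1.625; principal scales a = 1.625, b = 0.6155.
sin(ω/2) = (a − b)/(a + b) = 1.009/2.240 = 0.4505, so ω = 2 arcsin(0.4505) ≈ 53.5°.

53.5°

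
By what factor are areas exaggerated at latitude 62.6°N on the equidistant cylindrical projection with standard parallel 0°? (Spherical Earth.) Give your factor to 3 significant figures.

Plate carrée maps x = Rλ, y = Rφ. The meridian scale is h = 1 and the parallel scale is k = 1/cos φ = sec φ.
Areal scale = h·k = 1 × sec φ; at 62.6°, h = 1.000, k = 2.173, so h·k = 2.173.

2.17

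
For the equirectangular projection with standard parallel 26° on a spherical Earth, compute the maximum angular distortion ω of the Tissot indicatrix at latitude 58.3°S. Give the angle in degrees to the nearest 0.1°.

In the equirectangular projection with standard parallel φ₀ = 26° (x = Rλ cos φ₀, y = Rφ), meridians are true-scale (h = 1) and the parallel scale is k = cos φ₀ / cos φ.
At 58.3°: h = 1.000, k = 1.710; principal scales a = 1.710, b = 1.000.
sin(ω/2) = (a − b)/(a + b) = 0.7105/2.710 = 0.2621, so ω = 2 arcsin(0.2621) ≈ 30.4°.

30.4°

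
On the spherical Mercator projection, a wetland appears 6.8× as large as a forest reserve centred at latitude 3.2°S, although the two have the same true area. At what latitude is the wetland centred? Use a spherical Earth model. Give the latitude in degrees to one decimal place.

67.5°

Mercator areal scale is sec²φ, so apparent-area ratio = sec²φ₁ / sec²φ₂ = cos²φ₂ / cos²φ₁.
cos²φ₂ / cos²φ₁ = 6.8  ⇒  cos φ₁ = cos 3.2° / √6.8 = 0.9984/2.608 = 0.3829.
φ₁ = arccos(0.3829) ≈ 67.5°.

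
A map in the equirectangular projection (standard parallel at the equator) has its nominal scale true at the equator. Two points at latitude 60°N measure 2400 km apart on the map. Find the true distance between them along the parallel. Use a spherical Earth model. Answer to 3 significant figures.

For the equirectangular projection with φ₀ = 0 (plate carrée), h = 1 along meridians and k = sec φ along parallels.
Along the parallel at 60°, map distances are exaggerated by k = sec 60° = 2.000.
True distance = 2400 / 2.000 = 2400 × cos 60° ≈ 1200 km.

1200 km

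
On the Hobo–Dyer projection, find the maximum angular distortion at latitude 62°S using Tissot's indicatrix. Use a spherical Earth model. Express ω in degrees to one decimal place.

57.5°

The Hobo–Dyer projection is cylindrical equal-area with φ₀ = 37.5°. Cylindrical equal-area (φ₀ = 37.5°): h = cos φ / cos 37.5° along meridians, k = cos 37.5° / cos φ along parallels; h·k = 1.
At 62°: h = 0.5918, k = 1.690; principal scales a = 1.690, b = 0.5918.
sin(ω/2) = (a − b)/(a + b) = 1.098/2.282 = 0.4813, so ω = 2 arcsin(0.4813) ≈ 57.5°.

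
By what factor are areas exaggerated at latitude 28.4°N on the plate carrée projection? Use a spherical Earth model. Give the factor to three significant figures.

1.14

Plate carrée maps x = Rλ, y = Rφ. The meridian scale is h = 1 and the parallel scale is k = 1/cos φ = sec φ.
Areal scale = h·k = 1 × sec φ; at 28.4°, h = 1.000, k = 1.137, so h·k = 1.137.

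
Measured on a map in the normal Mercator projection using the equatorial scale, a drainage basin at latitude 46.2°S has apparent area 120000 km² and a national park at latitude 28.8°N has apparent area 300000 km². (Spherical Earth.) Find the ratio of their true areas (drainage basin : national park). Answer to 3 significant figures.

On Mercator the areal scale is sec²φ, so true area = apparent × cos²φ.
True area of drainage basin: 120000 × cos²(46.2°) = 120000 × 0.4791 = 57490 km².
True area of national park: 300000 × cos²(28.8°) = 300000 × 0.7679 = 230400 km².
Ratio = 57490 / 230400 ≈ 0.250.

0.250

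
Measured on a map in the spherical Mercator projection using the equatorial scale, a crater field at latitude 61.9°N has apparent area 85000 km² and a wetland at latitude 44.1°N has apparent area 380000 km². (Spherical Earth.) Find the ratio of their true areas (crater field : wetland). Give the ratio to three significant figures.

0.0962

Since Mercator area scale is 1/cos²φ, the true area equals the apparent area multiplied by cos²φ.
True area of crater field: 85000 × cos²(61.9°) = 85000 × 0.2219 = 18860 km².
True area of wetland: 380000 × cos²(44.1°) = 380000 × 0.5157 = 196000 km².
Ratio = 18860 / 196000 ≈ 0.0962.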